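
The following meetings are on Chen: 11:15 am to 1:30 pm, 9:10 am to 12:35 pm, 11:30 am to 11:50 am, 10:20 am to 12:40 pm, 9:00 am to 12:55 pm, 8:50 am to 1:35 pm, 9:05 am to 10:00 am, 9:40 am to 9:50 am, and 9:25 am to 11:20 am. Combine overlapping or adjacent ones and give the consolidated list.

8:50 am–1:35 pm

Sort by start: 8:50 am–1:35 pm, 9:00 am–12:55 pm, 9:05 am–10:00 am, 9:10 am–12:35 pm, 9:25 am–11:20 am, 9:40 am–9:50 am, 10:20 am–12:40 pm, 11:15 am–1:30 pm, 11:30 am–11:50 am.
9:00 am–12:55 pm overlaps/touches 8:50 am–1:35 pm → extend to 8:50 am–1:35 pm.
9:05 am–10:00 am overlaps/touches 8:50 am–1:35 pm → extend to 8:50 am–1:35 pm.
9:10 am–12:35 pm overlaps/touches 8:50 am–1:35 pm → extend to 8:50 am–1:35 pm.
9:25 am–11:20 am overlaps/touches 8:50 am–1:35 pm → extend to 8:50 am–1:35 pm.
9:40 am–9:50 am overlaps/touches 8:50 am–1:35 pm → extend to 8:50 am–1:35 pm.
10:20 am–12:40 pm overlaps/touches 8:50 am–1:35 pm → extend to 8:50 am–1:35 pm.
11:15 am–1:30 pm overlaps/touches 8:50 am–1:35 pm → extend to 8:50 am–1:35 pm.
11:30 am–11:50 am overlaps/touches 8:50 am–1:35 pm → extend to 8:50 am–1:35 pm.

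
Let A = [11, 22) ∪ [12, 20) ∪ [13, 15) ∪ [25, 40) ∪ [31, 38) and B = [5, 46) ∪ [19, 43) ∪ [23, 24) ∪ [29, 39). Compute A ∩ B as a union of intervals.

[11, 22) ∪ [25, 40)

A, merged: [11, 22), [25, 40).
B, merged: [5, 46).
[11, 22) meets the second set on [11, 22).
[25, 40) meets the second set on [25, 40).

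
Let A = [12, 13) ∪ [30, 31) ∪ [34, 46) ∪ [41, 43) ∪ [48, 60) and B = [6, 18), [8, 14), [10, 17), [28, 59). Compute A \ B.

Merge the first list: [12, 13), [30, 31), [34, 46), [48, 60).
Merge the second list: [6, 18), [28, 59).
[12, 13): fully covered by B → removed.
[30, 31): fully covered by B → removed.
[34, 46): fully covered by B → removed.
[48, 60) minus B → [59, 60).

[59, 60)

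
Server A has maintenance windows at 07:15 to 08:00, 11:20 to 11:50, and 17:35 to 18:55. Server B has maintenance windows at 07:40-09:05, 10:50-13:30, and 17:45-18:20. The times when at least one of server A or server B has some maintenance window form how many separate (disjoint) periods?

3

A ∪ B = 07:15–09:05, 10:50–13:30, 17:35–18:55.
That is 3 disjoint pieces.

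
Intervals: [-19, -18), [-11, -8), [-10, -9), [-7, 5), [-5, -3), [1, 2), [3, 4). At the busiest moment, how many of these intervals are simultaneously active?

At -10, 2 of the intervals are simultaneously active.
No point has more.

2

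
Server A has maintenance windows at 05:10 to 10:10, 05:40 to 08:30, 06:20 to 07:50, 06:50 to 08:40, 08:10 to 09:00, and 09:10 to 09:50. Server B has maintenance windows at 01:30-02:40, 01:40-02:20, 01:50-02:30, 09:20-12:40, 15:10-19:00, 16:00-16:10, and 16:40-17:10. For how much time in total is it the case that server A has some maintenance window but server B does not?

4 h 10 min

A, merged: 05:10-10:10.
B, merged: 01:30-02:40, 09:20-12:40, 15:10-19:00.
A \ B = 05:10-09:20.
Total: 4 h 10 min.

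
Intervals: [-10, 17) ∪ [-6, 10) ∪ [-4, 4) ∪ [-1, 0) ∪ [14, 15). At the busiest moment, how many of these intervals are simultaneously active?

Walk the sorted start/end points keeping a running depth.
The depth first hits 4 at -1.

4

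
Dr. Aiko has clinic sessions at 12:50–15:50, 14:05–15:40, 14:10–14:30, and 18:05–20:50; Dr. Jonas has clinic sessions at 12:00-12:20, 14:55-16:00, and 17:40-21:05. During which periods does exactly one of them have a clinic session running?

12:00–12:20, 12:50–14:55, 15:50–16:00, 17:40–18:05, 20:50–21:05

A, merged: 12:50–15:50, 18:05–20:50.
A \ B = 12:50–14:55.
B \ A = 12:00–12:20, 15:50–16:00, 17:40–18:05, 20:50–21:05.
Union of the two gives the symmetric difference.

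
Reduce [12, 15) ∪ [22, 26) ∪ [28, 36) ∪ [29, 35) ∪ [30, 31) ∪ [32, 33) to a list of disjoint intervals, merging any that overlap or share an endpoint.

[22, 26) is disjoint → start new block.
[28, 36) is disjoint → start new block.
[29, 35) overlaps/touches [28, 36) → extend to [28, 36).
[30, 31) overlaps/touches [28, 36) → extend to [28, 36).
[32, 33) overlaps/touches [28, 36) → extend to [28, 36).

[12, 15) ∪ [22, 26) ∪ [28, 36)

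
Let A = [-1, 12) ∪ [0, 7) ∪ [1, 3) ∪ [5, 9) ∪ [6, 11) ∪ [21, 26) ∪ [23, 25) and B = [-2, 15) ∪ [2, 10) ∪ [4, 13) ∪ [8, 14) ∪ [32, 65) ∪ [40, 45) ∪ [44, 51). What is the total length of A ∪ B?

A, merged: [-1, 12), [21, 26).
B, merged: [-2, 15), [32, 65).
A ∪ B = [-2, 15), [21, 26), [32, 65).
Total: 17 + 5 + 33 = 55.

55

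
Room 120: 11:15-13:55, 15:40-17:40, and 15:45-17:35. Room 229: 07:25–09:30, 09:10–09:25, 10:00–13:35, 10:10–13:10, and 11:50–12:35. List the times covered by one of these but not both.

Merge the first list: 11:15–13:55, 15:40–17:40.
Merge the second list: 07:25–09:30, 10:00–13:35.
A \ B = 13:35–13:55, 15:40–17:40.
B \ A = 07:25–09:30, 10:00–11:15.
Union of the two gives the symmetric difference.

07:25–09:30, 10:00–11:15, 13:35–13:55, 15:40–17:40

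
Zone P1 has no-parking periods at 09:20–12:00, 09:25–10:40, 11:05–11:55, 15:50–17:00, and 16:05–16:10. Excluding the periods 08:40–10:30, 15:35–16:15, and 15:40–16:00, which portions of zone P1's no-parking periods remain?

10:30–12:00, 16:15–17:00

First set merges to 09:20–12:00, 15:50–17:00.
Second set merges to 08:40–10:30, 15:35–16:15.
09:20–12:00 \ B = 10:30–12:00.
15:50–17:00 \ B = 16:15–17:00.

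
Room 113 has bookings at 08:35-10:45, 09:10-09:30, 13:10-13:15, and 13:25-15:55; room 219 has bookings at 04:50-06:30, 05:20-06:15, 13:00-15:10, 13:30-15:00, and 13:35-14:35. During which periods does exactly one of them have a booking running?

First set merges to 08:35–10:45, 13:10–13:15, 13:25–15:55.
Second set merges to 04:50–06:30, 13:00–15:10.
Only in the first: 08:35–10:45, 15:10–15:55.
Only in the second: 04:50–06:30, 13:00–13:10, 13:15–13:25.
Together these are the periods covered by exactly one.

04:50–06:30, 08:35–10:45, 13:00–13:10, 13:15–13:25, 15:10–15:55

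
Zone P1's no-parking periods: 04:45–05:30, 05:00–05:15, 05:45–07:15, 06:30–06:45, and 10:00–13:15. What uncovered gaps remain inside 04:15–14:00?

After merging, the occupied span is 04:45–05:30, 05:45–07:15, 10:00–13:15.
Complement within 04:15–14:00: 04:15–04:45, 05:30–05:45, 07:15–10:00, 13:15–14:00.

04:15–04:45, 05:30–05:45, 07:15–10:00, 13:15–14:00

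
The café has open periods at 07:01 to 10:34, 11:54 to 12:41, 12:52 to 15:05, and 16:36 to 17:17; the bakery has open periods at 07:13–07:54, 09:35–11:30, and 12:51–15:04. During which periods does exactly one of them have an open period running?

Only in the first: 07:01–07:13, 07:54–09:35, 11:54–12:41, 15:04–15:05, 16:36–17:17.
Only in the second: 10:34–11:30, 12:51–12:52.
Together these are the periods covered by exactly one.

07:01–07:13, 07:54–09:35, 10:34–11:30, 11:54–12:41, 12:51–12:52, 15:04–15:05, 16:36–17:17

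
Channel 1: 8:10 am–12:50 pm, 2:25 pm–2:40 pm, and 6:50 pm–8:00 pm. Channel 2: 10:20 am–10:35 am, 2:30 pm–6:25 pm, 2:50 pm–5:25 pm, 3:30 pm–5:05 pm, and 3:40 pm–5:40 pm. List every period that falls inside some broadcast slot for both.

Merge the second list: 10:20 am-10:35 am, 2:30 pm-6:25 pm.
8:10 am-12:50 pm overlaps B on 10:20 am-10:35 am.
2:25 pm-2:40 pm overlaps B on 2:30 pm-2:40 pm.
6:50 pm-8:00 pm falls entirely outside B.

10:20 am-10:35 am, 2:30 pm-2:40 pm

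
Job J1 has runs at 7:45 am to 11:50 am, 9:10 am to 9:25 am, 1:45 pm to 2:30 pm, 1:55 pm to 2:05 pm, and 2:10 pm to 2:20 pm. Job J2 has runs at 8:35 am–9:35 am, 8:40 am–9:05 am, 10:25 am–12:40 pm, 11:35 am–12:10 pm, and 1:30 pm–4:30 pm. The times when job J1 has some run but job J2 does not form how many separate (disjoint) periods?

2

A, merged: 7:45 am–11:50 am, 1:45 pm–2:30 pm.
B, merged: 8:35 am–9:35 am, 10:25 am–12:40 pm, 1:30 pm–4:30 pm.
A \ B = 7:45 am–8:35 am, 9:35 am–10:25 am.
That is 2 disjoint pieces.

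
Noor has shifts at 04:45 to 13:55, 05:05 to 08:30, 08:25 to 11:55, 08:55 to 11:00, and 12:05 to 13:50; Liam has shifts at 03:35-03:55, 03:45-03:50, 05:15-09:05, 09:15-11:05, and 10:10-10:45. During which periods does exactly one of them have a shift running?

03:35–03:55, 04:45–05:15, 09:05–09:15, 11:05–13:55

A, merged: 04:45–13:55.
B, merged: 03:35–03:55, 05:15–09:05, 09:15–11:05.
A but not B: 04:45–05:15, 09:05–09:15, 11:05–13:55.
B but not A: 03:35–03:55.
Combining gives A △ B.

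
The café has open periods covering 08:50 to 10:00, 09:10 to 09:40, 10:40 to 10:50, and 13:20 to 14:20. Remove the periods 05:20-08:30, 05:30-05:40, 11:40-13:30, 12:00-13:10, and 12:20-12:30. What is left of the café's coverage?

08:50-10:00, 10:40-10:50, 13:30-14:20

First set merges to 08:50-10:00, 10:40-10:50, 13:20-14:20.
Second set merges to 05:20-08:30, 11:40-13:30.
08:50-10:00: nothing removed.
10:40-10:50: nothing removed.
13:20-14:20 \ B = 13:30-14:20.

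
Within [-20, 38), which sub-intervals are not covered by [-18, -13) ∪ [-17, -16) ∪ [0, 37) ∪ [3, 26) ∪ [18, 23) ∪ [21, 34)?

Covered (merged): [-18, -13), [0, 37).
Uncovered inside [-20, 38): [-20, -18), [-13, 0), [37, 38).

[-20, -18) ∪ [-13, 0) ∪ [37, 38)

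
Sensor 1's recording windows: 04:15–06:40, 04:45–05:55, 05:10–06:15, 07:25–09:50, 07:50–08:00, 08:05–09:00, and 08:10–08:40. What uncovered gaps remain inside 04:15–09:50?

06:40–07:25

The merged coverage is 04:15–06:40, 07:25–09:50.
Gaps within 04:15–09:50: 06:40–07:25.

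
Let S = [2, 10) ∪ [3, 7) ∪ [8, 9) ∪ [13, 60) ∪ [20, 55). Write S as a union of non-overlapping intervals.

[2, 10) ∪ [13, 60)

[3, 7) overlaps/touches [2, 10) → extend to [2, 10).
[8, 9) overlaps/touches [2, 10) → extend to [2, 10).
[13, 60) is disjoint → start new block.
[20, 55) overlaps/touches [13, 60) → extend to [13, 60).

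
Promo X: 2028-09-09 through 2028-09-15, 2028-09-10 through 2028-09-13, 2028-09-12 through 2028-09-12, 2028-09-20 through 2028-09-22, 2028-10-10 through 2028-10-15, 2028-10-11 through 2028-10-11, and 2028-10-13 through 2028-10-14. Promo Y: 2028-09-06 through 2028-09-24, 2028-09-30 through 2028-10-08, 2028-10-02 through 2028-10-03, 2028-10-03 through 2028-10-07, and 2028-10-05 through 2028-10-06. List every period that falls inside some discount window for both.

First set merges to 2028-09-09 through 2028-09-15, 2028-09-20 through 2028-09-22, 2028-10-10 through 2028-10-15.
Second set merges to 2028-09-06 through 2028-09-24, 2028-09-30 through 2028-10-08.
2028-09-09 through 2028-09-15 ∩ B → 2028-09-09 through 2028-09-15.
2028-09-20 through 2028-09-22 ∩ B → 2028-09-20 through 2028-09-22.
2028-10-10 through 2028-10-15 meets no B interval.

2028-09-09 through 2028-09-15, 2028-09-20 through 2028-09-22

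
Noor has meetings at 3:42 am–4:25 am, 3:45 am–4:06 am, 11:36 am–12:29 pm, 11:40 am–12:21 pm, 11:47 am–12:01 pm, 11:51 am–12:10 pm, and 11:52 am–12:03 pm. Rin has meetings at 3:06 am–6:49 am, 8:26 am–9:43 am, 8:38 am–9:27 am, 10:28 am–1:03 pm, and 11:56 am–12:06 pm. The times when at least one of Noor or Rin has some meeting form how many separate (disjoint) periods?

3

First set merges to 3:42 am-4:25 am, 11:36 am-12:29 pm.
Second set merges to 3:06 am-6:49 am, 8:26 am-9:43 am, 10:28 am-1:03 pm.
A ∪ B = 3:06 am-6:49 am, 8:26 am-9:43 am, 10:28 am-1:03 pm.
That is 3 disjoint pieces.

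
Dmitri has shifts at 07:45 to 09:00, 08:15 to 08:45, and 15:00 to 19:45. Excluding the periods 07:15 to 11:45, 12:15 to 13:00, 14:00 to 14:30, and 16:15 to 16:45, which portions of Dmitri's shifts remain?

A, merged: 07:45–09:00, 15:00–19:45.
07:45–09:00: entirely removed.
15:00–19:45 \ B = 15:00–16:15, 16:45–19:45.

15:00–16:15, 16:45–19:45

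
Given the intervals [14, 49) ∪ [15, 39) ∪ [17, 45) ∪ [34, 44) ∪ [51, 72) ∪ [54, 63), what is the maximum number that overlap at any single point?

At 34, 4 of the intervals are simultaneously active.
No point has more.

4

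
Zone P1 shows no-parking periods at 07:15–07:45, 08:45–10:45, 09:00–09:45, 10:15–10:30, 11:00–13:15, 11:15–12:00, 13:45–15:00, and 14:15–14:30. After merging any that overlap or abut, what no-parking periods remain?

07:15–07:45, 08:45–10:45, 11:00–13:15, 13:45–15:00

08:45–10:45 is disjoint → start new block.
09:00–09:45 overlaps/touches 08:45–10:45 → extend to 08:45–10:45.
10:15–10:30 overlaps/touches 08:45–10:45 → extend to 08:45–10:45.
11:00–13:15 is disjoint → start new block.
11:15–12:00 overlaps/touches 11:00–13:15 → extend to 11:00–13:15.
13:45–15:00 is disjoint → start new block.
14:15–14:30 overlaps/touches 13:45–15:00 → extend to 13:45–15:00.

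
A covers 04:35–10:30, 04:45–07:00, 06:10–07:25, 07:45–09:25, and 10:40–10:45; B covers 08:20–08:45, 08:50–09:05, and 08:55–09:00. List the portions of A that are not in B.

First set merges to 04:35–10:30, 10:40–10:45.
Second set merges to 08:20–08:45, 08:50–09:05.
04:35–10:30 with B removed leaves 04:35–08:20, 08:45–08:50, 09:05–10:30.
10:40–10:45 is untouched.

04:35–08:20, 08:45–08:50, 09:05–10:30, 10:40–10:45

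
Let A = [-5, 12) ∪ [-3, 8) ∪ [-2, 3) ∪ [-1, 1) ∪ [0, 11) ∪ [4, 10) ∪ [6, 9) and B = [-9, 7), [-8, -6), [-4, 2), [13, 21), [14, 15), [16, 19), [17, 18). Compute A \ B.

[7, 12)

A, merged: [-5, 12).
B, merged: [-9, 7), [13, 21).
[-5, 12) minus B → [7, 12).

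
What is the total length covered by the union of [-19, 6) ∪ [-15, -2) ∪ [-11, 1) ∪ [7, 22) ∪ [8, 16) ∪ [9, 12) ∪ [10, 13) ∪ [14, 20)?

Merged: [-19, 6), [7, 22).
Lengths: 25 + 15 = 40.

40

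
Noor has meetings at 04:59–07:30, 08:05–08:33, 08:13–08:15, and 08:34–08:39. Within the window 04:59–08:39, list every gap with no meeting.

The merged coverage is 04:59–07:30, 08:05–08:33, 08:34–08:39.
Gaps within 04:59–08:39: 07:30–08:05, 08:33–08:34.

07:30–08:05, 08:33–08:34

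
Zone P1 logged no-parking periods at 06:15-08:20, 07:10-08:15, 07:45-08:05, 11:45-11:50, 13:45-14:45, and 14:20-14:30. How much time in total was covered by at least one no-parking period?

3 h 10 min

Merged: 06:15–08:20, 11:45–11:50, 13:45–14:45.
Lengths: 2 h 5 min + 5 min + 1 h = 3 h 10 min.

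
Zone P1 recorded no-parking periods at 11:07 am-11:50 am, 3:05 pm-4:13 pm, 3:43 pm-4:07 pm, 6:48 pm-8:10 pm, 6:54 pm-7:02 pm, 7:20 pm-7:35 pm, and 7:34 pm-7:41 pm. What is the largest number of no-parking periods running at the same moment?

Sweep endpoints in order; track running count of active intervals.
Peak of 3 reached at 7:34 pm.

3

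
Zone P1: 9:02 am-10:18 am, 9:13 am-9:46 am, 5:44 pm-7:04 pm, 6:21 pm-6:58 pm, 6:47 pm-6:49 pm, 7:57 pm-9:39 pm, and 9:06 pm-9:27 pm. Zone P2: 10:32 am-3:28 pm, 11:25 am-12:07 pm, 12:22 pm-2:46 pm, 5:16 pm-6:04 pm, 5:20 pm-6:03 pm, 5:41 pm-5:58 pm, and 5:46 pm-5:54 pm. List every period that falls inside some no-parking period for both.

5:44 pm-6:04 pm

A, merged: 9:02 am-10:18 am, 5:44 pm-7:04 pm, 7:57 pm-9:39 pm.
B, merged: 10:32 am-3:28 pm, 5:16 pm-6:04 pm.
9:02 am-10:18 am: no overlap with the second set.
5:44 pm-7:04 pm meets the second set on 5:44 pm-6:04 pm.
7:57 pm-9:39 pm: no overlap with the second set.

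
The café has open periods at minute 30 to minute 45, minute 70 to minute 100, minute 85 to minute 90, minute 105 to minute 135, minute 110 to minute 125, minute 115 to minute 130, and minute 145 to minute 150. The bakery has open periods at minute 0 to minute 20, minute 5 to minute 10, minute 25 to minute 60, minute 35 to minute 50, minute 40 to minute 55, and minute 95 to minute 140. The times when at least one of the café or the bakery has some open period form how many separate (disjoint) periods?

Merge the first list: minute 30 to minute 45, minute 70 to minute 100, minute 105 to minute 135, minute 145 to minute 150.
Merge the second list: minute 0 to minute 20, minute 25 to minute 60, minute 95 to minute 140.
A ∪ B = minute 0 to minute 20, minute 25 to minute 60, minute 70 to minute 140, minute 145 to minute 150.
That is 4 disjoint pieces.

4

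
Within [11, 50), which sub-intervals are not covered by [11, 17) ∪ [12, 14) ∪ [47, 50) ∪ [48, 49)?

After merging, the occupied span is [11, 17), [47, 50).
Uncovered inside [11, 50): [17, 47).

[17, 47)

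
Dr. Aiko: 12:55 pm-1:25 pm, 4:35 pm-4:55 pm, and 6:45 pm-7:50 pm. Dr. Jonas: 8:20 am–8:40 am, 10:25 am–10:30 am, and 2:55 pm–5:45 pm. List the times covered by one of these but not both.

8:20 am-8:40 am, 10:25 am-10:30 am, 12:55 pm-1:25 pm, 2:55 pm-4:35 pm, 4:55 pm-5:45 pm, 6:45 pm-7:50 pm

A but not B: 12:55 pm-1:25 pm, 6:45 pm-7:50 pm.
B but not A: 8:20 am-8:40 am, 10:25 am-10:30 am, 2:55 pm-4:35 pm, 4:55 pm-5:45 pm.
Combining gives A △ B.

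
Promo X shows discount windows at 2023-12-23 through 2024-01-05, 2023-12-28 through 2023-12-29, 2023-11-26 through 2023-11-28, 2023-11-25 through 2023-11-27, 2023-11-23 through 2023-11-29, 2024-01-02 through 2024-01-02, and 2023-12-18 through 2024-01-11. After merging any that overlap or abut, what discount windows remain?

2023-11-23 through 2023-11-29, 2023-12-18 through 2024-01-11

Sort by start: 2023-11-23 through 2023-11-29, 2023-11-25 through 2023-11-27, 2023-11-26 through 2023-11-28, 2023-12-18 through 2024-01-11, 2023-12-23 through 2024-01-05, 2023-12-28 through 2023-12-29, 2024-01-02 through 2024-01-02.
2023-11-25 through 2023-11-27 overlaps/touches 2023-11-23 through 2023-11-29 → extend to 2023-11-23 through 2023-11-29.
2023-11-26 through 2023-11-28 overlaps/touches 2023-11-23 through 2023-11-29 → extend to 2023-11-23 through 2023-11-29.
2023-12-18 through 2024-01-11 is disjoint → start new block.
2023-12-23 through 2024-01-05 overlaps/touches 2023-12-18 through 2024-01-11 → extend to 2023-12-18 through 2024-01-11.
2023-12-28 through 2023-12-29 overlaps/touches 2023-12-18 through 2024-01-11 → extend to 2023-12-18 through 2024-01-11.
2024-01-02 through 2024-01-02 overlaps/touches 2023-12-18 through 2024-01-11 → extend to 2023-12-18 through 2024-01-11.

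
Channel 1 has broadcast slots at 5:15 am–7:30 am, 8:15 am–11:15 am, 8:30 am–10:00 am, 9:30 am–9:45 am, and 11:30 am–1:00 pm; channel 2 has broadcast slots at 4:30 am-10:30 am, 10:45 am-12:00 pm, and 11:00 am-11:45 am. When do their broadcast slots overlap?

A, merged: 5:15 am-7:30 am, 8:15 am-11:15 am, 11:30 am-1:00 pm.
B, merged: 4:30 am-10:30 am, 10:45 am-12:00 pm.
5:15 am-7:30 am overlaps B on 5:15 am-7:30 am.
8:15 am-11:15 am overlaps B on 8:15 am-10:30 am, 10:45 am-11:15 am.
11:30 am-1:00 pm overlaps B on 11:30 am-12:00 pm.

5:15 am-7:30 am, 8:15 am-10:30 am, 10:45 am-11:15 am, 11:30 am-12:00 pm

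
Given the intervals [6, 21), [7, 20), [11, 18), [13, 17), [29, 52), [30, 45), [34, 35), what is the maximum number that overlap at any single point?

4

At 13, 4 of the intervals are simultaneously active.
No point has more.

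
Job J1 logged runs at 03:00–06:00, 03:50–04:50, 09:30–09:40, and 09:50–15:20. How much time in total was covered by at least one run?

8 h 40 min

Merged: 03:00–06:00, 09:30–09:40, 09:50–15:20.
Lengths: 3 h + 10 min + 5 h 30 min = 8 h 40 min.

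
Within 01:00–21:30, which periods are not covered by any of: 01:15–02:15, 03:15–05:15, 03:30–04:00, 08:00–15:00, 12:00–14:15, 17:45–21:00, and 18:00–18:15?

The merged coverage is 01:15–02:15, 03:15–05:15, 08:00–15:00, 17:45–21:00.
Complement within 01:00–21:30: 01:00–01:15, 02:15–03:15, 05:15–08:00, 15:00–17:45, 21:00–21:30.

01:00–01:15, 02:15–03:15, 05:15–08:00, 15:00–17:45, 21:00–21:30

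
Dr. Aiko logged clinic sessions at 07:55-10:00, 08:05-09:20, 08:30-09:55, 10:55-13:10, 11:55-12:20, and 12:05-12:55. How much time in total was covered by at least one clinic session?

4 h 20 min

Merged: 07:55–10:00, 10:55–13:10.
Lengths: 2 h 5 min + 2 h 15 min = 4 h 20 min.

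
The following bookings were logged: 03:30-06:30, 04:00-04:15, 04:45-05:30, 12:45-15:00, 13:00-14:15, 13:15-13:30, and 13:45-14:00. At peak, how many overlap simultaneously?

3

Walk the sorted start/end points keeping a running depth.
The depth first hits 3 at 13:15.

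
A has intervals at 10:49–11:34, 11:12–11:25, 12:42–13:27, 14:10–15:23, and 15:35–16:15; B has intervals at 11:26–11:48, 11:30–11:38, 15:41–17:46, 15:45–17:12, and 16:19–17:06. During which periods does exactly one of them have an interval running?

10:49–11:26, 11:34–11:48, 12:42–13:27, 14:10–15:23, 15:35–15:41, 16:15–17:46

Merge the first list: 10:49–11:34, 12:42–13:27, 14:10–15:23, 15:35–16:15.
Merge the second list: 11:26–11:48, 15:41–17:46.
Only in the first: 10:49–11:26, 12:42–13:27, 14:10–15:23, 15:35–15:41.
Only in the second: 11:34–11:48, 16:15–17:46.
Together these are the periods covered by exactly one.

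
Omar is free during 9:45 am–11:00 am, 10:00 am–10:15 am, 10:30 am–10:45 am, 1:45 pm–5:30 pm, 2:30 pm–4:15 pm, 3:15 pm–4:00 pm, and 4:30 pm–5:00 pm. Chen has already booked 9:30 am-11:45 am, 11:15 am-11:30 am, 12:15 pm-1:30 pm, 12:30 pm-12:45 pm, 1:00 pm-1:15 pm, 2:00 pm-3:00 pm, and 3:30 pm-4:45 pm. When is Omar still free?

1:45 pm–2:00 pm, 3:00 pm–3:30 pm, 4:45 pm–5:30 pm

First set merges to 9:45 am–11:00 am, 1:45 pm–5:30 pm.
Second set merges to 9:30 am–11:45 am, 12:15 pm–1:30 pm, 2:00 pm–3:00 pm, 3:30 pm–4:45 pm.
9:45 am–11:00 am lies entirely inside B → drops out.
1:45 pm–5:30 pm with B removed leaves 1:45 pm–2:00 pm, 3:00 pm–3:30 pm, 4:45 pm–5:30 pm.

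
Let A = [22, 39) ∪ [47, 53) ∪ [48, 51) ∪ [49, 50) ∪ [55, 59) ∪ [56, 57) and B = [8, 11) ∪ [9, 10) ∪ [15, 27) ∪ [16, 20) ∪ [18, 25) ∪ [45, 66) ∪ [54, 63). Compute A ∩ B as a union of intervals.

First set merges to [22, 39), [47, 53), [55, 59).
Second set merges to [8, 11), [15, 27), [45, 66).
[22, 39) meets the second set on [22, 27).
[47, 53) meets the second set on [47, 53).
[55, 59) meets the second set on [55, 59).

[22, 27) ∪ [47, 53) ∪ [55, 59)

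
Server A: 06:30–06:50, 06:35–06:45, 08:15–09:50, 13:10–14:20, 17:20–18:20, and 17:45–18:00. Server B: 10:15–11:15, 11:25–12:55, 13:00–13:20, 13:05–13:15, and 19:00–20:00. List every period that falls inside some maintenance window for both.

13:10–13:20

First set merges to 06:30–06:50, 08:15–09:50, 13:10–14:20, 17:20–18:20.
Second set merges to 10:15–11:15, 11:25–12:55, 13:00–13:20, 19:00–20:00.
06:30–06:50 meets no B interval.
08:15–09:50 meets no B interval.
13:10–14:20 ∩ B → 13:10–13:20.
17:20–18:20 meets no B interval.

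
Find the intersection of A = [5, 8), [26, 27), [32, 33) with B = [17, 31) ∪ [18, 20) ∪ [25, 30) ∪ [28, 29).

Merge the second list: [17, 31).
[5, 8): no overlap with the second set.
[26, 27) meets the second set on [26, 27).
[32, 33): no overlap with the second set.

[26, 27)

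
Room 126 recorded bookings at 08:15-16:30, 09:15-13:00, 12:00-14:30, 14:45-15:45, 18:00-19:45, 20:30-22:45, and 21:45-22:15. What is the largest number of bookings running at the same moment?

At 12:00, 3 of the intervals are simultaneously active.
No point has more.

3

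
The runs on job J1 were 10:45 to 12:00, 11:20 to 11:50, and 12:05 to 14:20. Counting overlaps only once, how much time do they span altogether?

3 h 30 min

Merged: 10:45–12:00, 12:05–14:20.
Lengths: 1 h 15 min + 2 h 15 min = 3 h 30 min.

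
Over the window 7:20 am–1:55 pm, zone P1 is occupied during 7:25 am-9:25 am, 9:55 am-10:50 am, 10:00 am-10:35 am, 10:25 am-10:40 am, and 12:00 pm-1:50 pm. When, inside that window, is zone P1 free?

7:20 am–7:25 am, 9:25 am–9:55 am, 10:50 am–12:00 pm, 1:50 pm–1:55 pm

Covered (merged): 7:25 am–9:25 am, 9:55 am–10:50 am, 12:00 pm–1:50 pm.
Uncovered inside 7:20 am–1:55 pm: 7:20 am–7:25 am, 9:25 am–9:55 am, 10:50 am–12:00 pm, 1:50 pm–1:55 pm.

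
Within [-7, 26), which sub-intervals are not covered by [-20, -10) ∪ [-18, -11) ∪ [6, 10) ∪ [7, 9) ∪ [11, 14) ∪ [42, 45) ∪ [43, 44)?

The merged coverage is [-20, -10), [6, 10), [11, 14), [42, 45).
Uncovered inside [-7, 26): [-7, 6), [10, 11), [14, 26).

[-7, 6) ∪ [10, 11) ∪ [14, 26)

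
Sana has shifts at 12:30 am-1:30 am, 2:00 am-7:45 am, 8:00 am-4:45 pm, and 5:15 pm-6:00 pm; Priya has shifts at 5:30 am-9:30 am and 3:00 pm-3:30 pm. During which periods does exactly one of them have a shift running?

Only in the first: 12:30 am-1:30 am, 2:00 am-5:30 am, 9:30 am-3:00 pm, 3:30 pm-4:45 pm, 5:15 pm-6:00 pm.
Only in the second: 7:45 am-8:00 am.
Together these are the periods covered by exactly one.

12:30 am-1:30 am, 2:00 am-5:30 am, 7:45 am-8:00 am, 9:30 am-3:00 pm, 3:30 pm-4:45 pm, 5:15 pm-6:00 pm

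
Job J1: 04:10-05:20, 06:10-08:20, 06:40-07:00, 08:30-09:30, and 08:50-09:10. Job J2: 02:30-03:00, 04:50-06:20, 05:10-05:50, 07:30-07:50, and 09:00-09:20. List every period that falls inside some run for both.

04:50–05:20, 06:10–06:20, 07:30–07:50, 09:00–09:20

Merge the first list: 04:10–05:20, 06:10–08:20, 08:30–09:30.
Merge the second list: 02:30–03:00, 04:50–06:20, 07:30–07:50, 09:00–09:20.
04:10–05:20 meets the second set on 04:50–05:20.
06:10–08:20 meets the second set on 06:10–06:20, 07:30–07:50.
08:30–09:30 meets the second set on 09:00–09:20.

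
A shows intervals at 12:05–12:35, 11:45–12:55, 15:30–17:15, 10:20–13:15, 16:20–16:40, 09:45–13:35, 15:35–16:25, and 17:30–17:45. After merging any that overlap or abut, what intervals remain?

09:45–13:35, 15:30–17:15, 17:30–17:45

Sort by start: 09:45–13:35, 10:20–13:15, 11:45–12:55, 12:05–12:35, 15:30–17:15, 15:35–16:25, 16:20–16:40, 17:30–17:45.
10:20–13:15 overlaps/touches 09:45–13:35 → extend to 09:45–13:35.
11:45–12:55 overlaps/touches 09:45–13:35 → extend to 09:45–13:35.
12:05–12:35 overlaps/touches 09:45–13:35 → extend to 09:45–13:35.
15:30–17:15 is disjoint → start new block.
15:35–16:25 overlaps/touches 15:30–17:15 → extend to 15:30–17:15.
16:20–16:40 overlaps/touches 15:30–17:15 → extend to 15:30–17:15.
17:30–17:45 is disjoint → start new block.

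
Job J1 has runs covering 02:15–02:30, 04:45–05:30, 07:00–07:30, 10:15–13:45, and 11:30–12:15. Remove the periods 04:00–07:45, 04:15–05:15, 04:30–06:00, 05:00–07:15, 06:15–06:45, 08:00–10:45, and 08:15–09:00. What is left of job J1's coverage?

02:15–02:30, 10:45–13:45

A, merged: 02:15–02:30, 04:45–05:30, 07:00–07:30, 10:15–13:45.
B, merged: 04:00–07:45, 08:00–10:45.
02:15–02:30 is untouched.
04:45–05:30 lies entirely inside B → drops out.
07:00–07:30 lies entirely inside B → drops out.
10:15–13:45 with B removed leaves 10:45–13:45.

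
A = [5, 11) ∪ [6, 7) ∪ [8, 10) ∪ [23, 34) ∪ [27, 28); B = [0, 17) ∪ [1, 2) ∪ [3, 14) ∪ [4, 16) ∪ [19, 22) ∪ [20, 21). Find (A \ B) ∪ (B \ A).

[0, 5) ∪ [11, 17) ∪ [19, 22) ∪ [23, 34)

A, merged: [5, 11), [23, 34).
B, merged: [0, 17), [19, 22).
A \ B = [23, 34).
B \ A = [0, 5), [11, 17), [19, 22).
Union of the two gives the symmetric difference.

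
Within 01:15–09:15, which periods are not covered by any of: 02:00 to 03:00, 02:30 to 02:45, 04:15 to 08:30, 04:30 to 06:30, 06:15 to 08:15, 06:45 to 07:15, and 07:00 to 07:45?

01:15-02:00, 03:00-04:15, 08:30-09:15

The merged coverage is 02:00-03:00, 04:15-08:30.
Complement within 01:15-09:15: 01:15-02:00, 03:00-04:15, 08:30-09:15.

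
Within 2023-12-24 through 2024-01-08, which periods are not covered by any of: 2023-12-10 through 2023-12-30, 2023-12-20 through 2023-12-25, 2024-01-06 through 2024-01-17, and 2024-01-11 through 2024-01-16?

2023-12-31 through 2024-01-05

The merged coverage is 2023-12-10 through 2023-12-30, 2024-01-06 through 2024-01-17.
Complement within 2023-12-24 through 2024-01-08: 2023-12-31 through 2024-01-05.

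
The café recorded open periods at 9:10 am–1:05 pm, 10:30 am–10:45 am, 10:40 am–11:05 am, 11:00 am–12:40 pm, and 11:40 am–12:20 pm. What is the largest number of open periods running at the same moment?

3

At 10:40 am, 3 of the intervals are simultaneously active.
No point has more.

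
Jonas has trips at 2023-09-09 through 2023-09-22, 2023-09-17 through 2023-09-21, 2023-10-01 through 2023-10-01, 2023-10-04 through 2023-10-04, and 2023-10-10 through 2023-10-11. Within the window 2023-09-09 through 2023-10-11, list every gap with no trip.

2023-09-23 through 2023-09-30, 2023-10-02 through 2023-10-03, 2023-10-05 through 2023-10-09

The merged coverage is 2023-09-09 through 2023-09-22, 2023-10-01 through 2023-10-01, 2023-10-04 through 2023-10-04, 2023-10-10 through 2023-10-11.
Gaps within 2023-09-09 through 2023-10-11: 2023-09-23 through 2023-09-30, 2023-10-02 through 2023-10-03, 2023-10-05 through 2023-10-09.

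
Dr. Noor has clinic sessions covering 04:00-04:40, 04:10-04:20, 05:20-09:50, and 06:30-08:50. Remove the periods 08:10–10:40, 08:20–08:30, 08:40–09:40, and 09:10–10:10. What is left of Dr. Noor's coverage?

Merge the first list: 04:00–04:40, 05:20–09:50.
Merge the second list: 08:10–10:40.
04:00–04:40: no B overlap → unchanged.
05:20–09:50 minus B → 05:20–08:10.

04:00–04:40, 05:20–08:10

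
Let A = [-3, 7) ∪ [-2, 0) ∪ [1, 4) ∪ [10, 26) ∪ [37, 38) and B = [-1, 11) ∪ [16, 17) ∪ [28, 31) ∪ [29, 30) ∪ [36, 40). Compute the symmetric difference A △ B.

[-3, -1) ∪ [7, 10) ∪ [11, 16) ∪ [17, 26) ∪ [28, 31) ∪ [36, 37) ∪ [38, 40)

First set merges to [-3, 7), [10, 26), [37, 38).
Second set merges to [-1, 11), [16, 17), [28, 31), [36, 40).
Only in the first: [-3, -1), [11, 16), [17, 26).
Only in the second: [7, 10), [28, 31), [36, 37), [38, 40).
Together these are the periods covered by exactly one.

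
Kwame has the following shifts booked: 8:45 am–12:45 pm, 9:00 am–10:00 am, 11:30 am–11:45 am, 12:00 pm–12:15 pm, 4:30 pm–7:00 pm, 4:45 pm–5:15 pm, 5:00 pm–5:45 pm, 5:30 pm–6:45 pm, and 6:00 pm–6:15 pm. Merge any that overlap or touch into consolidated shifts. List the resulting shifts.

9:00 am–10:00 am overlaps/touches 8:45 am–12:45 pm → extend to 8:45 am–12:45 pm.
11:30 am–11:45 am overlaps/touches 8:45 am–12:45 pm → extend to 8:45 am–12:45 pm.
12:00 pm–12:15 pm overlaps/touches 8:45 am–12:45 pm → extend to 8:45 am–12:45 pm.
4:30 pm–7:00 pm is disjoint → start new block.
4:45 pm–5:15 pm overlaps/touches 4:30 pm–7:00 pm → extend to 4:30 pm–7:00 pm.
5:00 pm–5:45 pm overlaps/touches 4:30 pm–7:00 pm → extend to 4:30 pm–7:00 pm.
5:30 pm–6:45 pm overlaps/touches 4:30 pm–7:00 pm → extend to 4:30 pm–7:00 pm.
6:00 pm–6:15 pm overlaps/touches 4:30 pm–7:00 pm → extend to 4:30 pm–7:00 pm.

8:45 am–12:45 pm, 4:30 pm–7:00 pm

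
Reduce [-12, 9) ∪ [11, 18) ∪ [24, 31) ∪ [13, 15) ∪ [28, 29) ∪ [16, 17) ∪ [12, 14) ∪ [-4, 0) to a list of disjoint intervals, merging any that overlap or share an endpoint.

[-12, 9) ∪ [11, 18) ∪ [24, 31)

Sort by start: [-12, 9), [-4, 0), [11, 18), [12, 14), [13, 15), [16, 17), [24, 31), [28, 29).
[-4, 0) overlaps/touches [-12, 9) → extend to [-12, 9).
[11, 18) is disjoint → start new block.
[12, 14) overlaps/touches [11, 18) → extend to [11, 18).
[13, 15) overlaps/touches [11, 18) → extend to [11, 18).
[16, 17) overlaps/touches [11, 18) → extend to [11, 18).
[24, 31) is disjoint → start new block.
[28, 29) overlaps/touches [24, 31) → extend to [24, 31).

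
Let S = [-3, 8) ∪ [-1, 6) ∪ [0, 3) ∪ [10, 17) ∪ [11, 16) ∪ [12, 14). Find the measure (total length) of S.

18

Merged: [-3, 8), [10, 17).
Lengths: 11 + 7 = 18.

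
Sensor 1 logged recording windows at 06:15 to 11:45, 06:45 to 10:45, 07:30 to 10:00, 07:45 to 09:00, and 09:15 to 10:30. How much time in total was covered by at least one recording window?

Merged: 06:15–11:45.
Length: 5 h 30 min.

5 h 30 min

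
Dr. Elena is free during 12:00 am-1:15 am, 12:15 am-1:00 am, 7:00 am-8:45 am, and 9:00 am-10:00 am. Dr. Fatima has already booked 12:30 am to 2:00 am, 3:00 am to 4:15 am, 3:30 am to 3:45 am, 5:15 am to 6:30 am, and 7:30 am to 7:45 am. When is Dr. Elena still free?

12:00 am–12:30 am, 7:00 am–7:30 am, 7:45 am–8:45 am, 9:00 am–10:00 am

First set merges to 12:00 am–1:15 am, 7:00 am–8:45 am, 9:00 am–10:00 am.
Second set merges to 12:30 am–2:00 am, 3:00 am–4:15 am, 5:15 am–6:30 am, 7:30 am–7:45 am.
12:00 am–1:15 am minus B → 12:00 am–12:30 am.
7:00 am–8:45 am minus B → 7:00 am–7:30 am, 7:45 am–8:45 am.
9:00 am–10:00 am: no B overlap → unchanged.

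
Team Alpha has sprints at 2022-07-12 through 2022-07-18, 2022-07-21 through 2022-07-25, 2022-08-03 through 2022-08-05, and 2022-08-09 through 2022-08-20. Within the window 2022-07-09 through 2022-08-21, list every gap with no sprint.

The merged coverage is 2022-07-12 through 2022-07-18, 2022-07-21 through 2022-07-25, 2022-08-03 through 2022-08-05, 2022-08-09 through 2022-08-20.
Uncovered inside 2022-07-09 through 2022-08-21: 2022-07-09 through 2022-07-11, 2022-07-19 through 2022-07-20, 2022-07-26 through 2022-08-02, 2022-08-06 through 2022-08-08, 2022-08-21 through 2022-08-21.

2022-07-09 through 2022-07-11, 2022-07-19 through 2022-07-20, 2022-07-26 through 2022-08-02, 2022-08-06 through 2022-08-08, 2022-08-21 through 2022-08-21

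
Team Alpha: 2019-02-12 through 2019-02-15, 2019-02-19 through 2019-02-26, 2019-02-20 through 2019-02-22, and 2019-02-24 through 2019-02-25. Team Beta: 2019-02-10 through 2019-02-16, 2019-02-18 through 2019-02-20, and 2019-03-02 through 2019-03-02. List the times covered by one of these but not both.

First set merges to 2019-02-12 through 2019-02-15, 2019-02-19 through 2019-02-26.
Only in the first: 2019-02-21 through 2019-02-26.
Only in the second: 2019-02-10 through 2019-02-11, 2019-02-16 through 2019-02-16, 2019-02-18 through 2019-02-18, 2019-03-02 through 2019-03-02.
Together these are the periods covered by exactly one.

2019-02-10 through 2019-02-11, 2019-02-16 through 2019-02-16, 2019-02-18 through 2019-02-18, 2019-02-21 through 2019-02-26, 2019-03-02 through 2019-03-02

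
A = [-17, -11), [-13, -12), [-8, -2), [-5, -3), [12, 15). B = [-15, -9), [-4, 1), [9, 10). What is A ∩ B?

A, merged: [-17, -11), [-8, -2), [12, 15).
[-17, -11) ∩ B → [-15, -11).
[-8, -2) ∩ B → [-4, -2).
[12, 15) meets no B interval.

[-15, -11) ∪ [-4, -2)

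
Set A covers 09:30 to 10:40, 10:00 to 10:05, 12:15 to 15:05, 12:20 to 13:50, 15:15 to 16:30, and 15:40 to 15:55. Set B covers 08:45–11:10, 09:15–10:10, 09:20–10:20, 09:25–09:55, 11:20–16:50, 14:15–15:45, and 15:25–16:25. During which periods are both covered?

09:30-10:40, 12:15-15:05, 15:15-16:30

A, merged: 09:30-10:40, 12:15-15:05, 15:15-16:30.
B, merged: 08:45-11:10, 11:20-16:50.
09:30-10:40 overlaps B on 09:30-10:40.
12:15-15:05 overlaps B on 12:15-15:05.
15:15-16:30 overlaps B on 15:15-16:30.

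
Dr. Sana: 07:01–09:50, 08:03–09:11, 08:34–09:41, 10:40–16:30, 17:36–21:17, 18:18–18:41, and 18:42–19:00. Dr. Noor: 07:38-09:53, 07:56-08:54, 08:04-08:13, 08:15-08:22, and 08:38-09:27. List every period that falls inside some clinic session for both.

07:38–09:50

First set merges to 07:01–09:50, 10:40–16:30, 17:36–21:17.
Second set merges to 07:38–09:53.
07:01–09:50 meets the second set on 07:38–09:50.
10:40–16:30: no overlap with the second set.
17:36–21:17: no overlap with the second set.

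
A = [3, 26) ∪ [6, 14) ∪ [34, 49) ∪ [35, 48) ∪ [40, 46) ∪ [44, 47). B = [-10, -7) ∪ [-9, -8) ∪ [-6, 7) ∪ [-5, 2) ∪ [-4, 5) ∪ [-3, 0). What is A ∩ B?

[3, 7)

A, merged: [3, 26), [34, 49).
B, merged: [-10, -7), [-6, 7).
[3, 26) meets the second set on [3, 7).
[34, 49): no overlap with the second set.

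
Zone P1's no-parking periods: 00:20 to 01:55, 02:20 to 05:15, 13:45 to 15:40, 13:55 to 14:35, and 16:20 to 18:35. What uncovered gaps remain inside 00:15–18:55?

Covered (merged): 00:20–01:55, 02:20–05:15, 13:45–15:40, 16:20–18:35.
Gaps within 00:15–18:55: 00:15–00:20, 01:55–02:20, 05:15–13:45, 15:40–16:20, 18:35–18:55.

00:15–00:20, 01:55–02:20, 05:15–13:45, 15:40–16:20, 18:35–18:55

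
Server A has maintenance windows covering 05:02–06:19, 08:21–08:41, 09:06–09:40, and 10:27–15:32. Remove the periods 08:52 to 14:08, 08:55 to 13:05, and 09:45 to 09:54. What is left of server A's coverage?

05:02-06:19, 08:21-08:41, 14:08-15:32

B, merged: 08:52-14:08.
05:02-06:19 is untouched.
08:21-08:41 is untouched.
09:06-09:40 lies entirely inside B → drops out.
10:27-15:32 with B removed leaves 14:08-15:32.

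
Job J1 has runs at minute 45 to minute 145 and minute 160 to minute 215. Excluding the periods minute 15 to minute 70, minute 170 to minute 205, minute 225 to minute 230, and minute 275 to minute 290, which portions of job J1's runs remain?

minute 70 to minute 145, minute 160 to minute 170, minute 205 to minute 215

minute 45 to minute 145 minus B → minute 70 to minute 145.
minute 160 to minute 215 minus B → minute 160 to minute 170, minute 205 to minute 215.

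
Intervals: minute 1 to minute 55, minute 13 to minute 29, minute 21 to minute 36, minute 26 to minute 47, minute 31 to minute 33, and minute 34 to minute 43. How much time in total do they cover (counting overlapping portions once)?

Merged: minute 1 to minute 55.
Length: 54 minutes.

54 minutes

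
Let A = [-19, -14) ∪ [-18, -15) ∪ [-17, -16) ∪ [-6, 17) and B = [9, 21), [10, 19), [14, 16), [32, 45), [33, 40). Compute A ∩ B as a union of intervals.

First set merges to [-19, -14), [-6, 17).
Second set merges to [9, 21), [32, 45).
[-19, -14): no overlap with the second set.
[-6, 17) meets the second set on [9, 17).

[9, 17)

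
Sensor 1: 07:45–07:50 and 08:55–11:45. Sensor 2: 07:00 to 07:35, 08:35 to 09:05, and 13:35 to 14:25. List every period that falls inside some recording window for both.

07:45-07:50 meets no B interval.
08:55-11:45 ∩ B → 08:55-09:05.

08:55-09:05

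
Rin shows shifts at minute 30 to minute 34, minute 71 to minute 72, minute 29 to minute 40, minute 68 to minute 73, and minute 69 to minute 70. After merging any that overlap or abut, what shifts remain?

Sort by start: minute 29 to minute 40, minute 30 to minute 34, minute 68 to minute 73, minute 69 to minute 70, minute 71 to minute 72.
minute 30 to minute 34 overlaps/touches minute 29 to minute 40 → extend to minute 29 to minute 40.
minute 68 to minute 73 is disjoint → start new block.
minute 69 to minute 70 overlaps/touches minute 68 to minute 73 → extend to minute 68 to minute 73.
minute 71 to minute 72 overlaps/touches minute 68 to minute 73 → extend to minute 68 to minute 73.

minute 29 to minute 40, minute 68 to minute 73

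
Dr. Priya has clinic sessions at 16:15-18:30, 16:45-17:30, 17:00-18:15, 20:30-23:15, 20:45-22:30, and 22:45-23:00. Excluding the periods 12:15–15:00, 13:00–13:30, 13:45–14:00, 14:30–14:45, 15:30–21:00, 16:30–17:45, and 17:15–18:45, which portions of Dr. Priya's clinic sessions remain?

A, merged: 16:15-18:30, 20:30-23:15.
B, merged: 12:15-15:00, 15:30-21:00.
16:15-18:30: entirely removed.
20:30-23:15 \ B = 21:00-23:15.

21:00-23:15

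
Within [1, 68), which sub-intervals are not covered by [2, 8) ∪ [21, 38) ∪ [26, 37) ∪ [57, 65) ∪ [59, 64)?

Covered (merged): [2, 8), [21, 38), [57, 65).
Gaps within [1, 68): [1, 2), [8, 21), [38, 57), [65, 68).

[1, 2) ∪ [8, 21) ∪ [38, 57) ∪ [65, 68)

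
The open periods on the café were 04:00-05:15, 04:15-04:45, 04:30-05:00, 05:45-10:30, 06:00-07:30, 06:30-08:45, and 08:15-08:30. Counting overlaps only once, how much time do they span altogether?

Merged: 04:00–05:15, 05:45–10:30.
Lengths: 1 h 15 min + 4 h 45 min = 6 h.

6 h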